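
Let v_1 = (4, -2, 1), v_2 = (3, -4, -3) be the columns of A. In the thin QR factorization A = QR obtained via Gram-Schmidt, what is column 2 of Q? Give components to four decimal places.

v_1 = (4, -2, 1); ‖v_1‖ = 4.5826, so e_1 = (0.8729, -0.4364, 0.2182).
e_1·v_2 = 0.8729·3 + (-0.4364)·(-4) + 0.2182·(-3) = 3.7097.
u_2 = v_2 − 3.7097·e_1 = (-0.2381, -2.3810, -3.8095).
‖u_2‖ = 4.4987, so e_2 = (-0.0529, -0.5293, -0.8468).

e_2 = (-0.0529, -0.5293, -0.8468)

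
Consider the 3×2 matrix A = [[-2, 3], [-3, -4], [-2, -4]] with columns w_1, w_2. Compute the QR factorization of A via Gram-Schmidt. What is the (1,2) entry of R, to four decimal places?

w_1 = (-2, -3, -2); ‖w_1‖ = 4.1231, so e_1 = (-0.4851, -0.7276, -0.4851).
r_{12} = e_1·w_2 = 3.3955.

r_{12} = 3.3955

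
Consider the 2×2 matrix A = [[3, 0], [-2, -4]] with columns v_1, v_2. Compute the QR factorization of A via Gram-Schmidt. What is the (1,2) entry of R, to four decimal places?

r_{12} = 2.2188

e_1 = v_1/‖v_1‖ = (3, -2)/3.6056 = (0.8321, -0.5547).
r_{12} = e_1·v_2 = 2.2188.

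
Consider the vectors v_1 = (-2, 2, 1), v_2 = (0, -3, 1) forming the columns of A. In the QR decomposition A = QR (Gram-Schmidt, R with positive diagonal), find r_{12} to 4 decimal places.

q_1 = v_1/‖v_1‖ = (-2, 2, 1)/3.0000 = (-0.6667, 0.6667, 0.3333).
r_{12} = q_1·v_2 = -1.6667.

r_{12} = -1.6667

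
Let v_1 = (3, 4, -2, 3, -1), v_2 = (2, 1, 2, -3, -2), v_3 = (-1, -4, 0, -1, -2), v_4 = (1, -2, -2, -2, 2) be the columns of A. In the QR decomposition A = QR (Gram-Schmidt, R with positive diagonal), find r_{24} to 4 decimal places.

e_1 = v_1/‖v_1‖ = (3, 4, -2, 3, -1)/6.2450 = (0.4804, 0.6405, -0.3203, 0.4804, -0.1601).
r_{12} = e_1·v_2 = -0.1601.
u_2 = v_2 + 0.1601·e_1 = (2.0769, 1.1026, 1.9487, -2.9231, -2.0256).
‖u_2‖ = 4.6877, so e_2 = (0.4431, 0.2352, 0.4157, -0.6236, -0.4321).
r_{24} = e_2·v_4 = -0.4759.

r_{24} = -0.4759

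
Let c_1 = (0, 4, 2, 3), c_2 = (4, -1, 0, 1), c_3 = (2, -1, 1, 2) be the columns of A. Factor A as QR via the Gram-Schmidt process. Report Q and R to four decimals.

c_1 = (0, 4, 2, 3); ‖c_1‖ = 5.3852, so q_1 = (0.0000, 0.7428, 0.3714, 0.5571).
q_1·c_2 = 0.0000·4 + 0.7428·(-1) + 0.3714·0 + 0.5571·1 = -0.1857.
u_2 = c_2 + 0.1857·q_1 = (4.0000, -0.8621, 0.0690, 1.1034).
‖u_2‖ = 4.2386, so q_2 = (0.9437, -0.2034, 0.0163, 0.2603).
q_1·c_3 = 0.0000·2 + 0.7428·(-1) + 0.3714·1 + 0.5571·2 = 0.7428; q_2·c_3 = 0.9437·2 + (-0.2034)·(-1) + 0.0163·1 + 0.2603·2 = 2.6278.
u_3 = c_3 − 0.7428·q_1 − 2.6278·q_2 = (-0.4798, -1.0173, 0.6814, 0.9021).
‖u_3‖ = 1.5947, so q_3 = (-0.3009, -0.6379, 0.4273, 0.5657).

Q = [[0.0000, 0.9437, -0.3009], [0.7428, -0.2034, -0.6379], [0.3714, 0.0163, 0.4273], [0.5571, 0.2603, 0.5657]], R = [[5.3852, -0.1857, 0.7428], [0.0000, 4.2386, 2.6278], [0.0000, 0.0000, 1.5947]]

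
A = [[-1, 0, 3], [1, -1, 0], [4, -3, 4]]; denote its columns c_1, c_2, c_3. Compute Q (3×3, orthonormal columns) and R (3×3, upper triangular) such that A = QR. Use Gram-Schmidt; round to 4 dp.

Q = [[-0.2357, -0.9239, 0.3015], [0.2357, -0.3553, -0.9045], [0.9428, -0.1421, 0.3015]], R = [[4.2426, -3.0641, 3.0641], [0.0000, 0.7817, -3.3401], [0.0000, 0.0000, 2.1106]]

e_1 = c_1/‖c_1‖ = (-1, 1, 4)/4.2426 = (-0.2357, 0.2357, 0.9428).
r_{12} = e_1·c_2 = -3.0641.
u_2 = c_2 + 3.0641·e_1 = (-0.7222, -0.2778, -0.1111).
‖u_2‖ = 0.7817, so e_2 = (-0.9239, -0.3553, -0.1421).
r_{13} = e_1·c_3 = 3.0641; r_{23} = e_2·c_3 = -3.3401.
u_3 = c_3 − 3.0641·e_1 + 3.3401·e_2 = (0.6364, -1.9091, 0.6364).
‖u_3‖ = 2.1106, so e_3 = (0.3015, -0.9045, 0.3015).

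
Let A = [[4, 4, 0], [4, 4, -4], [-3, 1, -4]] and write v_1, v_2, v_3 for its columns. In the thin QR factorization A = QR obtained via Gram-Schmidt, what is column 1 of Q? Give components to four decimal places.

v_1 = (4, 4, -3); ‖v_1‖ = 6.4031, so e_1 = (0.6247, 0.6247, -0.4685).

e_1 = (0.6247, 0.6247, -0.4685)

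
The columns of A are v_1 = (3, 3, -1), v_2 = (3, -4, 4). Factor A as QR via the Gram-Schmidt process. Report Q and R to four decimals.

Q = [[0.6882, 0.6623], [0.6882, -0.4670], [-0.2294, 0.5859]], R = [[4.3589, -1.6059], [0.0000, 6.1985]]

e_1 = v_1/‖v_1‖ = (3, 3, -1)/4.3589 = (0.6882, 0.6882, -0.2294).
r_{12} = e_1·v_2 = -1.6059.
u_2 = v_2 + 1.6059·e_1 = (4.1053, -2.8947, 3.6316).
‖u_2‖ = 6.1985, so e_2 = (0.6623, -0.4670, 0.5859).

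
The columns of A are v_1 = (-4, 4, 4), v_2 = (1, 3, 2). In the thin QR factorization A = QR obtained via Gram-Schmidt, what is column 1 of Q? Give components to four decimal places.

q_1 = (-0.5774, 0.5774, 0.5774)

v_1 = (-4, 4, 4); ‖v_1‖ = 6.9282, so q_1 = (-0.5774, 0.5774, 0.5774).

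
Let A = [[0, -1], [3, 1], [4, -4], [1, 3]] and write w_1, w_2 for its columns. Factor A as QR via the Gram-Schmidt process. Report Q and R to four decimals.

w_1 = (0, 3, 4, 1); ‖w_1‖ = 5.0990, so e_1 = (0.0000, 0.5883, 0.7845, 0.1961).
e_1·w_2 = 0.0000·(-1) + 0.5883·1 + 0.7845·(-4) + 0.1961·3 = -1.9612.
u_2 = w_2 + 1.9612·e_1 = (-1.0000, 2.1538, -2.4615, 3.3846).
‖u_2‖ = 4.8118, so e_2 = (-0.2078, 0.4476, -0.5116, 0.7034).

Q = [[0.0000, -0.2078], [0.5883, 0.4476], [0.7845, -0.5116], [0.1961, 0.7034]], R = [[5.0990, -1.9612], [0.0000, 4.8118]]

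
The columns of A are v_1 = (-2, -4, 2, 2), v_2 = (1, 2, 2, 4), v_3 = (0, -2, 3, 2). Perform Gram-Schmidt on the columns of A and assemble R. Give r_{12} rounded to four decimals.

q_1 = v_1/‖v_1‖ = (-2, -4, 2, 2)/5.2915 = (-0.3780, -0.7559, 0.3780, 0.3780).
r_{12} = q_1·v_2 = 0.3780.

r_{12} = 0.3780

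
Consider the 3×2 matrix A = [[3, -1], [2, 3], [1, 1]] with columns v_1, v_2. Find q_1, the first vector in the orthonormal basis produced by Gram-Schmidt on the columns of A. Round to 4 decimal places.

q_1 = (0.8018, 0.5345, 0.2673)

v_1 = (3, 2, 1); ‖v_1‖ = 3.7417, so q_1 = (0.8018, 0.5345, 0.2673).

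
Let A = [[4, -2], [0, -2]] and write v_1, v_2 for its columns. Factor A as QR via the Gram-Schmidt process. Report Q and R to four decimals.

Q = [[1.0000, 0.0000], [0.0000, -1.0000]], R = [[4.0000, -2.0000], [0.0000, 2.0000]]

v_1 = (4, 0); ‖v_1‖ = 4.0000, so q_1 = (1.0000, 0.0000).
q_1·v_2 = 1.0000·(-2) + 0.0000·(-2) = -2.0000.
u_2 = v_2 + 2.0000·q_1 = (0.0000, -2.0000).
‖u_2‖ = 2.0000, so q_2 = (0.0000, -1.0000).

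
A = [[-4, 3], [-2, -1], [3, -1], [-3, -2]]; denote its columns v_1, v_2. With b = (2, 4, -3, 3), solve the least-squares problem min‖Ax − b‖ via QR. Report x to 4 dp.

e_1 = v_1/‖v_1‖ = (-4, -2, 3, -3)/6.1644 = (-0.6489, -0.3244, 0.4867, -0.4867).
r_{12} = e_1·v_2 = -1.1355.
u_2 = v_2 + 1.1355·e_1 = (2.2632, -1.3684, -0.4474, -2.5526).
‖u_2‖ = 3.7028, so e_2 = (0.6112, -0.3696, -0.1208, -0.6894).
Qᵀb = (-5.5155, -1.9615).
Back-substitute: x_2 = -1.9615/3.7028 = -0.5298.
x_1 = (-5.5155 + 1.1355·(-0.5298))/6.1644 = -0.9923.

x = (-0.9923, -0.5298)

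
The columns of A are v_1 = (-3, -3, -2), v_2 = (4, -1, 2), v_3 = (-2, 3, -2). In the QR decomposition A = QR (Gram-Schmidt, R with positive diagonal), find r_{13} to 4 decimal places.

r_{13} = 0.2132

q_1 = v_1/‖v_1‖ = (-3, -3, -2)/4.6904 = (-0.6396, -0.6396, -0.4264).
r_{13} = q_1·v_3 = 0.2132.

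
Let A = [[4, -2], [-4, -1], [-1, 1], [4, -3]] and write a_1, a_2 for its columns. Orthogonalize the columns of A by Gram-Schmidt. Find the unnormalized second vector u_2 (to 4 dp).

e_1 = a_1/‖a_1‖ = (4, -4, -1, 4)/7.0000 = (0.5714, -0.5714, -0.1429, 0.5714).
r_{12} = e_1·a_2 = -2.4286.
u_2 = a_2 + 2.4286·e_1 = (-0.6122, -2.3878, 0.6531, -1.6122).

u_2 = (-0.6122, -2.3878, 0.6531, -1.6122)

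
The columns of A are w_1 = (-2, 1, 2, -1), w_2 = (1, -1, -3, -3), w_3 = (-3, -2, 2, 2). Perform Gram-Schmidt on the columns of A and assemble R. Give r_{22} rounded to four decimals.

w_1 = (-2, 1, 2, -1); ‖w_1‖ = 3.1623, so e_1 = (-0.6325, 0.3162, 0.6325, -0.3162).
e_1·w_2 = (-0.6325)·1 + 0.3162·(-1) + 0.6325·(-3) + (-0.3162)·(-3) = -1.8974.
u_2 = w_2 + 1.8974·e_1 = (-0.2000, -0.4000, -1.8000, -3.6000).
r_{22} = ‖u_2‖ = 4.0497.

r_{22} = 4.0497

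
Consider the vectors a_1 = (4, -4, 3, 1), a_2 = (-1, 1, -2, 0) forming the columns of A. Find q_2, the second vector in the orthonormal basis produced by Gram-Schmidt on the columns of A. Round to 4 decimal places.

q_2 = (0.2887, -0.2887, -0.8660, 0.2887)

a_1 = (4, -4, 3, 1); ‖a_1‖ = 6.4807, so q_1 = (0.6172, -0.6172, 0.4629, 0.1543).
q_1·a_2 = 0.6172·(-1) + (-0.6172)·1 + 0.4629·(-2) + 0.1543·0 = -2.1602.
u_2 = a_2 + 2.1602·q_1 = (0.3333, -0.3333, -1.0000, 0.3333).
‖u_2‖ = 1.1547, so q_2 = (0.2887, -0.2887, -0.8660, 0.2887).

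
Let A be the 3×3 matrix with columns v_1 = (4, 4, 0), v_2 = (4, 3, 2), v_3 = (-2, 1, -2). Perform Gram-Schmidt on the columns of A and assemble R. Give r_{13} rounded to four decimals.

r_{13} = -0.7071

v_1 = (4, 4, 0); ‖v_1‖ = 5.6569, so q_1 = (0.7071, 0.7071, 0.0000).
r_{13} = q_1·v_3 = -0.7071.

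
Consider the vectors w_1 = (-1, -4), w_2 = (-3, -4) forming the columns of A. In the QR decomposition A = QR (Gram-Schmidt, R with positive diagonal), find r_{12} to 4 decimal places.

r_{12} = 4.6082

e_1 = w_1/‖w_1‖ = (-1, -4)/4.1231 = (-0.2425, -0.9701).
r_{12} = e_1·w_2 = 4.6082.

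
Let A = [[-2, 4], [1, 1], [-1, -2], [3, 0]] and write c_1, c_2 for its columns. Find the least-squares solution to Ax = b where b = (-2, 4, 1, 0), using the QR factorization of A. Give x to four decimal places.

x = (0.4034, -0.1897)

e_1 = c_1/‖c_1‖ = (-2, 1, -1, 3)/3.8730 = (-0.5164, 0.2582, -0.2582, 0.7746).
r_{12} = e_1·c_2 = -1.2910.
u_2 = c_2 + 1.2910·e_1 = (3.3333, 1.3333, -2.3333, 1.0000).
‖u_2‖ = 4.3970, so e_2 = (0.7581, 0.3032, -0.5307, 0.2274).
Qᵀb = (1.8074, -0.8339).
Back-substitute: x_2 = -0.8339/4.3970 = -0.1897.
x_1 = (1.8074 + 1.2910·(-0.1897))/3.8730 = 0.4034.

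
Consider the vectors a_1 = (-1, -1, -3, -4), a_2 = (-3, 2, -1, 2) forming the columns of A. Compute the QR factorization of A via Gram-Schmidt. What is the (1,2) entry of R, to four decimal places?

r_{12} = -0.7698

a_1 = (-1, -1, -3, -4); ‖a_1‖ = 5.1962, so e_1 = (-0.1925, -0.1925, -0.5774, -0.7698).
r_{12} = e_1·a_2 = -0.7698.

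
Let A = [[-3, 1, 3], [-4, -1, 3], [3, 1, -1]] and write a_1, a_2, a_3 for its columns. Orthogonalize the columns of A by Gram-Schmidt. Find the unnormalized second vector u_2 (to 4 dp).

a_1 = (-3, -4, 3); ‖a_1‖ = 5.8310, so q_1 = (-0.5145, -0.6860, 0.5145).
q_1·a_2 = (-0.5145)·1 + (-0.6860)·(-1) + 0.5145·1 = 0.6860.
u_2 = a_2 − 0.6860·q_1 = (1.3529, -0.5294, 0.6471).

u_2 = (1.3529, -0.5294, 0.6471)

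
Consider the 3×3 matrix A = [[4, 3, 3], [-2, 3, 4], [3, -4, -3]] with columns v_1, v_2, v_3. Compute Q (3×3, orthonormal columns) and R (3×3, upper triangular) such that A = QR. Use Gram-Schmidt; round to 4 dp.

Q = [[0.7428, 0.6687, -0.0324], [-0.3714, 0.4519, 0.8111], [0.5571, -0.5904, 0.5840]], R = [[5.3852, -1.1142, -0.9285], [0.0000, 5.7235, 5.5849], [0.0000, 0.0000, 1.3951]]

v_1 = (4, -2, 3); ‖v_1‖ = 5.3852, so e_1 = (0.7428, -0.3714, 0.5571).
e_1·v_2 = 0.7428·3 + (-0.3714)·3 + 0.5571·(-4) = -1.1142.
u_2 = v_2 + 1.1142·e_1 = (3.8276, 2.5862, -3.3793).
‖u_2‖ = 5.7235, so e_2 = (0.6687, 0.4519, -0.5904).
e_1·v_3 = 0.7428·3 + (-0.3714)·4 + 0.5571·(-3) = -0.9285; e_2·v_3 = 0.6687·3 + 0.4519·4 + (-0.5904)·(-3) = 5.5849.
u_3 = v_3 + 0.9285·e_1 − 5.5849·e_2 = (-0.0453, 1.1316, 0.8147).
‖u_3‖ = 1.3951, so e_3 = (-0.0324, 0.8111, 0.5840).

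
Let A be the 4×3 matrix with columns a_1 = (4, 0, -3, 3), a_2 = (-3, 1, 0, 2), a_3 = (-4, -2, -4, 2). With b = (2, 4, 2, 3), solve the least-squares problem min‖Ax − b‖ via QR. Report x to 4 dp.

x = (0.6726, 1.6271, -1.0531)

a_1 = (4, 0, -3, 3); ‖a_1‖ = 5.8310, so e_1 = (0.6860, 0.0000, -0.5145, 0.5145).
e_1·a_2 = 0.6860·(-3) + 0.0000·1 + (-0.5145)·0 + 0.5145·2 = -1.0290.
u_2 = a_2 + 1.0290·e_1 = (-2.2941, 1.0000, -0.5294, 2.5294).
‖u_2‖ = 3.5974, so e_2 = (-0.6377, 0.2780, -0.1472, 0.7031).
e_1·a_3 = 0.6860·(-4) + 0.0000·(-2) + (-0.5145)·(-4) + 0.5145·2 = 0.3430; e_2·a_3 = (-0.6377)·(-4) + 0.2780·(-2) + (-0.1472)·(-4) + 0.7031·2 = 3.9898.
u_3 = a_3 − 0.3430·e_1 − 3.9898·e_2 = (-1.6909, -3.1091, -3.2364, -0.9818).
‖u_3‖ = 4.8953, so e_3 = (-0.3454, -0.6351, -0.6611, -0.2006).
Qᵀb = (1.8865, 1.6515, -5.1553).
Back-substitute: x_3 = -5.1553/4.8953 = -1.0531.
x_2 = (1.6515 − 3.9898·(-1.0531))/3.5974 = 1.6271.
x_1 = (1.8865 + 1.0290·1.6271 − 0.3430·(-1.0531))/5.8310 = 0.6726.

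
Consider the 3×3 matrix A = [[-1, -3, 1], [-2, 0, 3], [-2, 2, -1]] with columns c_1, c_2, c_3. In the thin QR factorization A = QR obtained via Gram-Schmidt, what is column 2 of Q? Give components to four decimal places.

e_2 = (-0.8666, -0.0619, 0.4952)

c_1 = (-1, -2, -2); ‖c_1‖ = 3.0000, so e_1 = (-0.3333, -0.6667, -0.6667).
e_1·c_2 = (-0.3333)·(-3) + (-0.6667)·0 + (-0.6667)·2 = -0.3333.
u_2 = c_2 + 0.3333·e_1 = (-3.1111, -0.2222, 1.7778).
‖u_2‖ = 3.5901, so e_2 = (-0.8666, -0.0619, 0.4952).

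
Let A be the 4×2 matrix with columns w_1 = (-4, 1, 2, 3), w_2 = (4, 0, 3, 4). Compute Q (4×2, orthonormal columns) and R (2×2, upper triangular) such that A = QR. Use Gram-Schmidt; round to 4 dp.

Q = [[-0.7303, 0.6674], [0.1826, -0.0104], [0.3651, 0.4484], [0.5477, 0.5944]], R = [[5.4772, 0.3651], [0.0000, 6.3927]]

w_1 = (-4, 1, 2, 3); ‖w_1‖ = 5.4772, so e_1 = (-0.7303, 0.1826, 0.3651, 0.5477).
e_1·w_2 = (-0.7303)·4 + 0.1826·0 + 0.3651·3 + 0.5477·4 = 0.3651.
u_2 = w_2 − 0.3651·e_1 = (4.2667, -0.0667, 2.8667, 3.8000).
‖u_2‖ = 6.3927, so e_2 = (0.6674, -0.0104, 0.4484, 0.5944).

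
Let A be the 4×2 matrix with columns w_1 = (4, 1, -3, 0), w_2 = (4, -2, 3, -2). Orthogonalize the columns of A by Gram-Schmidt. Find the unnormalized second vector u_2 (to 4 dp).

w_1 = (4, 1, -3, 0); ‖w_1‖ = 5.0990, so q_1 = (0.7845, 0.1961, -0.5883, 0.0000).
q_1·w_2 = 0.7845·4 + 0.1961·(-2) + (-0.5883)·3 + 0.0000·(-2) = 0.9806.
u_2 = w_2 − 0.9806·q_1 = (3.2308, -2.1923, 3.5769, -2.0000).

u_2 = (3.2308, -2.1923, 3.5769, -2.0000)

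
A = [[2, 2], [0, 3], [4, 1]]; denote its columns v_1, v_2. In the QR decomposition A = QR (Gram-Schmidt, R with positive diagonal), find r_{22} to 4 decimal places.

v_1 = (2, 0, 4); ‖v_1‖ = 4.4721, so e_1 = (0.4472, 0.0000, 0.8944).
e_1·v_2 = 0.4472·2 + 0.0000·3 + 0.8944·1 = 1.7889.
u_2 = v_2 − 1.7889·e_1 = (1.2000, 3.0000, -0.6000).
r_{22} = ‖u_2‖ = 3.2863.

r_{22} = 3.2863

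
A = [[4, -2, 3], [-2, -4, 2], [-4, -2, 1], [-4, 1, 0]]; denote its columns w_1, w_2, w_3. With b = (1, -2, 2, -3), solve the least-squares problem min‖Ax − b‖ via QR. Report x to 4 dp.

q_1 = w_1/‖w_1‖ = (4, -2, -4, -4)/7.2111 = (0.5547, -0.2774, -0.5547, -0.5547).
r_{12} = q_1·w_2 = 0.5547.
u_2 = w_2 − 0.5547·q_1 = (-2.3077, -3.8462, -1.6923, 1.3077).
‖u_2‖ = 4.9691, so q_2 = (-0.4644, -0.7740, -0.3406, 0.2632).
r_{13} = q_1·w_3 = 0.5547; r_{23} = q_2·w_3 = -3.2818.
u_3 = w_3 − 0.5547·q_1 + 3.2818·q_2 = (1.1682, -0.3863, 0.1900, 1.1713).
‖u_3‖ = 1.7094, so q_3 = (0.6834, -0.2260, 0.1112, 0.6852).
Qᵀb = (1.6641, -0.3870, -0.6980).
Back-substitute: x_3 = -0.6980/1.7094 = -0.4083.
x_2 = (-0.3870 + 3.2818·(-0.4083))/4.9691 = -0.3475.
x_1 = (1.6641 − 0.5547·(-0.3475) − 0.5547·(-0.4083))/7.2111 = 0.2889.

x = (0.2889, -0.3475, -0.4083)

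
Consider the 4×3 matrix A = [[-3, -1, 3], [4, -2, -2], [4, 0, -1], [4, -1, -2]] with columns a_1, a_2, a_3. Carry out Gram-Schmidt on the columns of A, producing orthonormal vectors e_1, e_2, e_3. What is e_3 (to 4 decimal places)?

a_1 = (-3, 4, 4, 4); ‖a_1‖ = 7.5498, so e_1 = (-0.3974, 0.5298, 0.5298, 0.5298).
e_1·a_2 = (-0.3974)·(-1) + 0.5298·(-2) + 0.5298·0 + 0.5298·(-1) = -1.1921.
u_2 = a_2 + 1.1921·e_1 = (-1.4737, -1.3684, 0.6316, -0.3684).
‖u_2‖ = 2.1398, so e_2 = (-0.6887, -0.6395, 0.2952, -0.1722).
e_1·a_3 = (-0.3974)·3 + 0.5298·(-2) + 0.5298·(-1) + 0.5298·(-2) = -3.8411; e_2·a_3 = (-0.6887)·3 + (-0.6395)·(-2) + 0.2952·(-1) + (-0.1722)·(-2) = -0.7379.
u_3 = a_3 + 3.8411·e_1 + 0.7379·e_2 = (0.9655, -0.4368, 1.2529, -0.0920).
‖u_3‖ = 1.6435, so e_3 = (0.5875, -0.2658, 0.7623, -0.0559).

e_3 = (0.5875, -0.2658, 0.7623, -0.0559)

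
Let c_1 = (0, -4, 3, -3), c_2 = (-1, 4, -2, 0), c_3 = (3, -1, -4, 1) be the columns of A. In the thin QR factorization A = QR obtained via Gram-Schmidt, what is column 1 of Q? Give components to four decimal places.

c_1 = (0, -4, 3, -3); ‖c_1‖ = 5.8310, so e_1 = (0.0000, -0.6860, 0.5145, -0.5145).

e_1 = (0.0000, -0.6860, 0.5145, -0.5145)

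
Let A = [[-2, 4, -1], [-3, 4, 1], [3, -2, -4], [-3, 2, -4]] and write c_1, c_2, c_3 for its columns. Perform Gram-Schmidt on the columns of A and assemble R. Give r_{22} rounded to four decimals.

r_{22} = 2.6396

c_1 = (-2, -3, 3, -3); ‖c_1‖ = 5.5678, so e_1 = (-0.3592, -0.5388, 0.5388, -0.5388).
e_1·c_2 = (-0.3592)·4 + (-0.5388)·4 + 0.5388·(-2) + (-0.5388)·2 = -5.7474.
u_2 = c_2 + 5.7474·e_1 = (1.9355, 0.9032, 1.0968, -1.0968).
r_{22} = ‖u_2‖ = 2.6396.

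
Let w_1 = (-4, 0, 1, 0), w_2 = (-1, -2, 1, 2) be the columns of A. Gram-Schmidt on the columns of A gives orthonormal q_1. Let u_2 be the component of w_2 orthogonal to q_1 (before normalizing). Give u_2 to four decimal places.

w_1 = (-4, 0, 1, 0); ‖w_1‖ = 4.1231, so q_1 = (-0.9701, 0.0000, 0.2425, 0.0000).
q_1·w_2 = (-0.9701)·(-1) + 0.0000·(-2) + 0.2425·1 + 0.0000·2 = 1.2127.
u_2 = w_2 − 1.2127·q_1 = (0.1765, -2.0000, 0.7059, 2.0000).

u_2 = (0.1765, -2.0000, 0.7059, 2.0000)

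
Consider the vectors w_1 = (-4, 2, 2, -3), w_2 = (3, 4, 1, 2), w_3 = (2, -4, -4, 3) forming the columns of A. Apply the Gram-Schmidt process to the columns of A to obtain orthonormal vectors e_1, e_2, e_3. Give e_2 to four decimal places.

w_1 = (-4, 2, 2, -3); ‖w_1‖ = 5.7446, so e_1 = (-0.6963, 0.3482, 0.3482, -0.5222).
e_1·w_2 = (-0.6963)·3 + 0.3482·4 + 0.3482·1 + (-0.5222)·2 = -1.3926.
u_2 = w_2 + 1.3926·e_1 = (2.0303, 4.4848, 1.4848, 1.2727).
‖u_2‖ = 5.2972, so e_2 = (0.3833, 0.8466, 0.2803, 0.2403).

e_2 = (0.3833, 0.8466, 0.2803, 0.2403)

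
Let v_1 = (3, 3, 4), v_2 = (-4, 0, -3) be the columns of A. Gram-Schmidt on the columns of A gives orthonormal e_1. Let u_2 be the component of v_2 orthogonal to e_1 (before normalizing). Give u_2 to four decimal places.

v_1 = (3, 3, 4); ‖v_1‖ = 5.8310, so e_1 = (0.5145, 0.5145, 0.6860).
e_1·v_2 = 0.5145·(-4) + 0.5145·0 + 0.6860·(-3) = -4.1160.
u_2 = v_2 + 4.1160·e_1 = (-1.8824, 2.1176, -0.1765).

u_2 = (-1.8824, 2.1176, -0.1765)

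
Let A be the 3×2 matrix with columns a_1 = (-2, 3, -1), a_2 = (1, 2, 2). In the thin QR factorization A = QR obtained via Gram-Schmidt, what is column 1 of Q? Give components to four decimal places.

q_1 = a_1/‖a_1‖ = (-2, 3, -1)/3.7417 = (-0.5345, 0.8018, -0.2673).

q_1 = (-0.5345, 0.8018, -0.2673)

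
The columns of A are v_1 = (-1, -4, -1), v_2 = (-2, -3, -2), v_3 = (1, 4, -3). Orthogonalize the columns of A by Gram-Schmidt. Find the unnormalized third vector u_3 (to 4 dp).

u_3 = (2.0000, 0.0000, -2.0000)

v_1 = (-1, -4, -1); ‖v_1‖ = 4.2426, so e_1 = (-0.2357, -0.9428, -0.2357).
e_1·v_2 = (-0.2357)·(-2) + (-0.9428)·(-3) + (-0.2357)·(-2) = 3.7712.
u_2 = v_2 − 3.7712·e_1 = (-1.1111, 0.5556, -1.1111).
‖u_2‖ = 1.6667, so e_2 = (-0.6667, 0.3333, -0.6667).
e_1·v_3 = (-0.2357)·1 + (-0.9428)·4 + (-0.2357)·(-3) = -3.2998; e_2·v_3 = (-0.6667)·1 + 0.3333·4 + (-0.6667)·(-3) = 2.6667.
u_3 = v_3 + 3.2998·e_1 − 2.6667·e_2 = (2.0000, 0.0000, -2.0000).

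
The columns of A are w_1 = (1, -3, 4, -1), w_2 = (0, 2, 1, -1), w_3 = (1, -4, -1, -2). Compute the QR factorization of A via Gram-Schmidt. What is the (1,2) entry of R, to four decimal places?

q_1 = w_1/‖w_1‖ = (1, -3, 4, -1)/5.1962 = (0.1925, -0.5774, 0.7698, -0.1925).
r_{12} = q_1·w_2 = -0.1925.

r_{12} = -0.1925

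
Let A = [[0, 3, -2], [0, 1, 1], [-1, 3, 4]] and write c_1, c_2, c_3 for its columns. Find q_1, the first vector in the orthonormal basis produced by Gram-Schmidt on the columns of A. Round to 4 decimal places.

q_1 = (0.0000, 0.0000, -1.0000)

c_1 = (0, 0, -1); ‖c_1‖ = 1.0000, so q_1 = (0.0000, 0.0000, -1.0000).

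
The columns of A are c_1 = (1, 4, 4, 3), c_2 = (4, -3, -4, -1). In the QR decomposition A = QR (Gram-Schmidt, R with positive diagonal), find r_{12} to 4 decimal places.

c_1 = (1, 4, 4, 3); ‖c_1‖ = 6.4807, so q_1 = (0.1543, 0.6172, 0.6172, 0.4629).
r_{12} = q_1·c_2 = -4.1662.

r_{12} = -4.1662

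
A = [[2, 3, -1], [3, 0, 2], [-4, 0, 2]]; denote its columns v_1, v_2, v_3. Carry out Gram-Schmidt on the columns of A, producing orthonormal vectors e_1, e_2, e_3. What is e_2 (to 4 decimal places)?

v_1 = (2, 3, -4); ‖v_1‖ = 5.3852, so e_1 = (0.3714, 0.5571, -0.7428).
e_1·v_2 = 0.3714·3 + 0.5571·0 + (-0.7428)·0 = 1.1142.
u_2 = v_2 − 1.1142·e_1 = (2.5862, -0.6207, 0.8276).
‖u_2‖ = 2.7854, so e_2 = (0.9285, -0.2228, 0.2971).

e_2 = (0.9285, -0.2228, 0.2971)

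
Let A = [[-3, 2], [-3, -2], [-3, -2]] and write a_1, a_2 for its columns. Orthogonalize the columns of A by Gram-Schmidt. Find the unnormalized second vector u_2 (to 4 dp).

u_2 = (2.6667, -1.3333, -1.3333)

q_1 = a_1/‖a_1‖ = (-3, -3, -3)/5.1962 = (-0.5774, -0.5774, -0.5774).
r_{12} = q_1·a_2 = 1.1547.
u_2 = a_2 − 1.1547·q_1 = (2.6667, -1.3333, -1.3333).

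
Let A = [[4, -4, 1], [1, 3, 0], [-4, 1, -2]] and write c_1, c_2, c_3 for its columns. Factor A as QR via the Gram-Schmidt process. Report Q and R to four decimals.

c_1 = (4, 1, -4); ‖c_1‖ = 5.7446, so q_1 = (0.6963, 0.1741, -0.6963).
q_1·c_2 = 0.6963·(-4) + 0.1741·3 + (-0.6963)·1 = -2.9593.
u_2 = c_2 + 2.9593·q_1 = (-1.9394, 3.5152, -1.0606).
‖u_2‖ = 4.1524, so q_2 = (-0.4671, 0.8465, -0.2554).
q_1·c_3 = 0.6963·1 + 0.1741·0 + (-0.6963)·(-2) = 2.0889; q_2·c_3 = (-0.4671)·1 + 0.8465·0 + (-0.2554)·(-2) = 0.0438.
u_3 = c_3 − 2.0889·q_1 − 0.0438·q_2 = (-0.4341, -0.4007, -0.5343).
‖u_3‖ = 0.7965, so q_3 = (-0.5450, -0.5031, -0.6708).

Q = [[0.6963, -0.4671, -0.5450], [0.1741, 0.8465, -0.5031], [-0.6963, -0.2554, -0.6708]], R = [[5.7446, -2.9593, 2.0889], [0.0000, 4.1524, 0.0438], [0.0000, 0.0000, 0.7965]]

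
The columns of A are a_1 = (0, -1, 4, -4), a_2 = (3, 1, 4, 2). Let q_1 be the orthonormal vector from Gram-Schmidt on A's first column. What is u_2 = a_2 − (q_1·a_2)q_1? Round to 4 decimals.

a_1 = (0, -1, 4, -4); ‖a_1‖ = 5.7446, so q_1 = (0.0000, -0.1741, 0.6963, -0.6963).
q_1·a_2 = 0.0000·3 + (-0.1741)·1 + 0.6963·4 + (-0.6963)·2 = 1.2185.
u_2 = a_2 − 1.2185·q_1 = (3.0000, 1.2121, 3.1515, 2.8485).

u_2 = (3.0000, 1.2121, 3.1515, 2.8485)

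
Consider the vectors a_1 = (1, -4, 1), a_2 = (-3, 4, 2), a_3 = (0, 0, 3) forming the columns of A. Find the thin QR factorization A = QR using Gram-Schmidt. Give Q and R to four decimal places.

a_1 = (1, -4, 1); ‖a_1‖ = 4.2426, so q_1 = (0.2357, -0.9428, 0.2357).
q_1·a_2 = 0.2357·(-3) + (-0.9428)·4 + 0.2357·2 = -4.0069.
u_2 = a_2 + 4.0069·q_1 = (-2.0556, 0.2222, 2.9444).
‖u_2‖ = 3.5978, so q_2 = (-0.5713, 0.0618, 0.8184).
q_1·a_3 = 0.2357·0 + (-0.9428)·0 + 0.2357·3 = 0.7071; q_2·a_3 = (-0.5713)·0 + 0.0618·0 + 0.8184·3 = 2.4552.
u_3 = a_3 − 0.7071·q_1 − 2.4552·q_2 = (1.2361, 0.5150, 0.8240).
‖u_3‖ = 1.5723, so q_3 = (0.7861, 0.3276, 0.5241).

Q = [[0.2357, -0.5713, 0.7861], [-0.9428, 0.0618, 0.3276], [0.2357, 0.8184, 0.5241]], R = [[4.2426, -4.0069, 0.7071], [0.0000, 3.5978, 2.4552], [0.0000, 0.0000, 1.5723]]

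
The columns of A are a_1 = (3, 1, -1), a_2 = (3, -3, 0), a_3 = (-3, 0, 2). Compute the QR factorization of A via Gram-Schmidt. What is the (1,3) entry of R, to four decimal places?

a_1 = (3, 1, -1); ‖a_1‖ = 3.3166, so q_1 = (0.9045, 0.3015, -0.3015).
r_{13} = q_1·a_3 = -3.3166.

r_{13} = -3.3166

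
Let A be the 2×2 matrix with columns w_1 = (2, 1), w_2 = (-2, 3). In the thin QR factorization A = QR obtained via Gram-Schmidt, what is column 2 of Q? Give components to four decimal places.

w_1 = (2, 1); ‖w_1‖ = 2.2361, so q_1 = (0.8944, 0.4472).
q_1·w_2 = 0.8944·(-2) + 0.4472·3 = -0.4472.
u_2 = w_2 + 0.4472·q_1 = (-1.6000, 3.2000).
‖u_2‖ = 3.5777, so q_2 = (-0.4472, 0.8944).

q_2 = (-0.4472, 0.8944)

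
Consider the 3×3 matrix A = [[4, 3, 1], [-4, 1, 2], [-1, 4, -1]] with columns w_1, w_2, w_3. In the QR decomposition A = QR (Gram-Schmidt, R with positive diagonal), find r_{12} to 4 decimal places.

r_{12} = 0.6963

w_1 = (4, -4, -1); ‖w_1‖ = 5.7446, so q_1 = (0.6963, -0.6963, -0.1741).
r_{12} = q_1·w_2 = 0.6963.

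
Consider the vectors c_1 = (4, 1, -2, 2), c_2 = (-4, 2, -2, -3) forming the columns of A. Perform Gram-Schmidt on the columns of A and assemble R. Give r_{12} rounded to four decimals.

c_1 = (4, 1, -2, 2); ‖c_1‖ = 5.0000, so q_1 = (0.8000, 0.2000, -0.4000, 0.4000).
r_{12} = q_1·c_2 = -3.2000.

r_{12} = -3.2000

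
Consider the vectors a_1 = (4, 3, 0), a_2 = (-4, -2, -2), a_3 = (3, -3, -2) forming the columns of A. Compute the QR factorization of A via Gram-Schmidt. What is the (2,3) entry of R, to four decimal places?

r_{23} = 0.2971

a_1 = (4, 3, 0); ‖a_1‖ = 5.0000, so e_1 = (0.8000, 0.6000, 0.0000).
e_1·a_2 = 0.8000·(-4) + 0.6000·(-2) + 0.0000·(-2) = -4.4000.
u_2 = a_2 + 4.4000·e_1 = (-0.4800, 0.6400, -2.0000).
‖u_2‖ = 2.1541, so e_2 = (-0.2228, 0.2971, -0.9285).
r_{23} = e_2·a_3 = 0.2971.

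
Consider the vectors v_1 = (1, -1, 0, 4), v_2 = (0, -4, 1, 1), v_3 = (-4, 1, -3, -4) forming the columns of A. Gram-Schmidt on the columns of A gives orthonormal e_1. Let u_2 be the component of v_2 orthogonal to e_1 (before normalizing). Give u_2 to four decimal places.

v_1 = (1, -1, 0, 4); ‖v_1‖ = 4.2426, so e_1 = (0.2357, -0.2357, 0.0000, 0.9428).
e_1·v_2 = 0.2357·0 + (-0.2357)·(-4) + 0.0000·1 + 0.9428·1 = 1.8856.
u_2 = v_2 − 1.8856·e_1 = (-0.4444, -3.5556, 1.0000, -0.7778).

u_2 = (-0.4444, -3.5556, 1.0000, -0.7778)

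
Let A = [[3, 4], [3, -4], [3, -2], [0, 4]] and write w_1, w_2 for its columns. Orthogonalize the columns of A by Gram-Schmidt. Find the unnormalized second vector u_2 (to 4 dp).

u_2 = (4.6667, -3.3333, -1.3333, 4.0000)

w_1 = (3, 3, 3, 0); ‖w_1‖ = 5.1962, so e_1 = (0.5774, 0.5774, 0.5774, 0.0000).
e_1·w_2 = 0.5774·4 + 0.5774·(-4) + 0.5774·(-2) + 0.0000·4 = -1.1547.
u_2 = w_2 + 1.1547·e_1 = (4.6667, -3.3333, -1.3333, 4.0000).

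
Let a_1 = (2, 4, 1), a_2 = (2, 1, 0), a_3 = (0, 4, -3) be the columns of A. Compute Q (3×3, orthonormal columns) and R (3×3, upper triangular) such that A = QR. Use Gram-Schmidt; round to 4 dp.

a_1 = (2, 4, 1); ‖a_1‖ = 4.5826, so e_1 = (0.4364, 0.8729, 0.2182).
e_1·a_2 = 0.4364·2 + 0.8729·1 + 0.2182·0 = 1.7457.
u_2 = a_2 − 1.7457·e_1 = (1.2381, -0.5238, -0.3810).
‖u_2‖ = 1.3973, so e_2 = (0.8861, -0.3749, -0.2726).
e_1·a_3 = 0.4364·0 + 0.8729·4 + 0.2182·(-3) = 2.8368; e_2·a_3 = 0.8861·0 + (-0.3749)·4 + (-0.2726)·(-3) = -0.6816.
u_3 = a_3 − 2.8368·e_1 + 0.6816·e_2 = (-0.6341, 1.2683, -3.8049).
‖u_3‖ = 4.0605, so e_3 = (-0.1562, 0.3123, -0.9370).

Q = [[0.4364, 0.8861, -0.1562], [0.8729, -0.3749, 0.3123], [0.2182, -0.2726, -0.9370]], R = [[4.5826, 1.7457, 2.8368], [0.0000, 1.3973, -0.6816], [0.0000, 0.0000, 4.0605]]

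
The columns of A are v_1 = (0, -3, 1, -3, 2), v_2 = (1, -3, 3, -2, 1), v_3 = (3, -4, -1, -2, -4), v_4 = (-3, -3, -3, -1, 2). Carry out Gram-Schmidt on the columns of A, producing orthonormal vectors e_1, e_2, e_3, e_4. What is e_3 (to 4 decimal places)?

e_3 = (0.3752, -0.4086, -0.4336, -0.1918, -0.6837)

v_1 = (0, -3, 1, -3, 2); ‖v_1‖ = 4.7958, so e_1 = (0.0000, -0.6255, 0.2085, -0.6255, 0.4170).
e_1·v_2 = 0.0000·1 + (-0.6255)·(-3) + 0.2085·3 + (-0.6255)·(-2) + 0.4170·1 = 4.1703.
u_2 = v_2 − 4.1703·e_1 = (1.0000, -0.3913, 2.1304, 0.6087, -0.7391).
‖u_2‖ = 2.5707, so e_2 = (0.3890, -0.1522, 0.8287, 0.2368, -0.2875).
e_1·v_3 = 0.0000·3 + (-0.6255)·(-4) + 0.2085·(-1) + (-0.6255)·(-2) + 0.4170·(-4) = 1.8766; e_2·v_3 = 0.3890·3 + (-0.1522)·(-4) + 0.8287·(-1) + 0.2368·(-2) + (-0.2875)·(-4) = 1.6236.
u_3 = v_3 − 1.8766·e_1 − 1.6236·e_2 = (2.3684, -2.5789, -2.7368, -1.2105, -4.3158).
‖u_3‖ = 6.3121, so e_3 = (0.3752, -0.4086, -0.4336, -0.1918, -0.6837).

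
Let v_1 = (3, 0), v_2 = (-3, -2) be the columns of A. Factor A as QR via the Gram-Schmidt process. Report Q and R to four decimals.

Q = [[1.0000, 0.0000], [0.0000, -1.0000]], R = [[3.0000, -3.0000], [0.0000, 2.0000]]

q_1 = v_1/‖v_1‖ = (3, 0)/3.0000 = (1.0000, 0.0000).
r_{12} = q_1·v_2 = -3.0000.
u_2 = v_2 + 3.0000·q_1 = (0.0000, -2.0000).
‖u_2‖ = 2.0000, so q_2 = (0.0000, -1.0000).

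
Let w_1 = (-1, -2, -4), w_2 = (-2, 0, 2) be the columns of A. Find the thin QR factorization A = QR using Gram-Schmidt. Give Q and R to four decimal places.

w_1 = (-1, -2, -4); ‖w_1‖ = 4.5826, so e_1 = (-0.2182, -0.4364, -0.8729).
e_1·w_2 = (-0.2182)·(-2) + (-0.4364)·0 + (-0.8729)·2 = -1.3093.
u_2 = w_2 + 1.3093·e_1 = (-2.2857, -0.5714, 0.8571).
‖u_2‖ = 2.5071, so e_2 = (-0.9117, -0.2279, 0.3419).

Q = [[-0.2182, -0.9117], [-0.4364, -0.2279], [-0.8729, 0.3419]], R = [[4.5826, -1.3093], [0.0000, 2.5071]]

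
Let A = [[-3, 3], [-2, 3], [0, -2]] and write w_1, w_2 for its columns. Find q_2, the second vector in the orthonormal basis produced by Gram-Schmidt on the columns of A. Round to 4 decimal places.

q_2 = (-0.2131, 0.3196, -0.9233)

q_1 = w_1/‖w_1‖ = (-3, -2, 0)/3.6056 = (-0.8321, -0.5547, 0.0000).
r_{12} = q_1·w_2 = -4.1603.
u_2 = w_2 + 4.1603·q_1 = (-0.4615, 0.6923, -2.0000).
‖u_2‖ = 2.1662, so q_2 = (-0.2131, 0.3196, -0.9233).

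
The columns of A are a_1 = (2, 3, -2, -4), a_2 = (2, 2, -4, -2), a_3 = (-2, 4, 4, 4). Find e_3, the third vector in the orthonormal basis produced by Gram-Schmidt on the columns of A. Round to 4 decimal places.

a_1 = (2, 3, -2, -4); ‖a_1‖ = 5.7446, so e_1 = (0.3482, 0.5222, -0.3482, -0.6963).
e_1·a_2 = 0.3482·2 + 0.5222·2 + (-0.3482)·(-4) + (-0.6963)·(-2) = 4.5260.
u_2 = a_2 − 4.5260·e_1 = (0.4242, -0.3636, -2.4242, 1.1515).
‖u_2‖ = 2.7414, so e_2 = (0.1548, -0.1326, -0.8843, 0.4200).
e_1·a_3 = 0.3482·(-2) + 0.5222·4 + (-0.3482)·4 + (-0.6963)·4 = -2.7852; e_2·a_3 = 0.1548·(-2) + (-0.1326)·4 + (-0.8843)·4 + 0.4200·4 = -2.6972.
u_3 = a_3 + 2.7852·e_1 + 2.6972·e_2 = (-0.6129, 5.0968, 0.6452, 3.1935).
‖u_3‖ = 6.0801, so e_3 = (-0.1008, 0.8383, 0.1061, 0.5252).

e_3 = (-0.1008, 0.8383, 0.1061, 0.5252)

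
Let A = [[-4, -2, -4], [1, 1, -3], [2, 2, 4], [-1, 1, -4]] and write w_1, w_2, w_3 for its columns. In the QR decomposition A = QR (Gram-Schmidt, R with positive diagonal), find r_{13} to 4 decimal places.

w_1 = (-4, 1, 2, -1); ‖w_1‖ = 4.6904, so e_1 = (-0.8528, 0.2132, 0.4264, -0.2132).
r_{13} = e_1·w_3 = 5.3300.

r_{13} = 5.3300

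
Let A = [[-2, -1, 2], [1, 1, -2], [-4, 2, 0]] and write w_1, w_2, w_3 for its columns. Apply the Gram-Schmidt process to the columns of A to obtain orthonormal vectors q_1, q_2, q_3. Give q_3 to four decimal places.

w_1 = (-2, 1, -4); ‖w_1‖ = 4.5826, so q_1 = (-0.4364, 0.2182, -0.8729).
q_1·w_2 = (-0.4364)·(-1) + 0.2182·1 + (-0.8729)·2 = -1.0911.
u_2 = w_2 + 1.0911·q_1 = (-1.4762, 1.2381, 1.0476).
‖u_2‖ = 2.1931, so q_2 = (-0.6731, 0.5646, 0.4777).
q_1·w_3 = (-0.4364)·2 + 0.2182·(-2) + (-0.8729)·0 = -1.3093; q_2·w_3 = (-0.6731)·2 + 0.5646·(-2) + 0.4777·0 = -2.4753.
u_3 = w_3 + 1.3093·q_1 + 2.4753·q_2 = (-0.2376, -0.3168, 0.0396).
‖u_3‖ = 0.3980, so q_3 = (-0.5970, -0.7960, 0.0995).

q_3 = (-0.5970, -0.7960, 0.0995)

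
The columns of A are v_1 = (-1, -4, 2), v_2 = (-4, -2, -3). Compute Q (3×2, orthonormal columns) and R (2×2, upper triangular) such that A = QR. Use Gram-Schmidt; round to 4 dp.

v_1 = (-1, -4, 2); ‖v_1‖ = 4.5826, so e_1 = (-0.2182, -0.8729, 0.4364).
e_1·v_2 = (-0.2182)·(-4) + (-0.8729)·(-2) + 0.4364·(-3) = 1.3093.
u_2 = v_2 − 1.3093·e_1 = (-3.7143, -0.8571, -3.5714).
‖u_2‖ = 5.2236, so e_2 = (-0.7111, -0.1641, -0.6837).

Q = [[-0.2182, -0.7111], [-0.8729, -0.1641], [0.4364, -0.6837]], R = [[4.5826, 1.3093], [0.0000, 5.2236]]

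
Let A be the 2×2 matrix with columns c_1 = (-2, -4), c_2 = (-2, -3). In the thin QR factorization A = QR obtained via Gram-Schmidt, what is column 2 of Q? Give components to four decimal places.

q_2 = (-0.8944, 0.4472)

c_1 = (-2, -4); ‖c_1‖ = 4.4721, so q_1 = (-0.4472, -0.8944).
q_1·c_2 = (-0.4472)·(-2) + (-0.8944)·(-3) = 3.5777.
u_2 = c_2 − 3.5777·q_1 = (-0.4000, 0.2000).
‖u_2‖ = 0.4472, so q_2 = (-0.8944, 0.4472).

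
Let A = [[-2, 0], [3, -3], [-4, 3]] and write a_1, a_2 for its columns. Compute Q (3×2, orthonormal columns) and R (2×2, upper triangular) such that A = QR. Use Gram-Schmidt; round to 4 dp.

a_1 = (-2, 3, -4); ‖a_1‖ = 5.3852, so q_1 = (-0.3714, 0.5571, -0.7428).
q_1·a_2 = (-0.3714)·0 + 0.5571·(-3) + (-0.7428)·3 = -3.8996.
u_2 = a_2 + 3.8996·q_1 = (-1.4483, -0.8276, 0.1034).
‖u_2‖ = 1.6713, so q_2 = (-0.8666, -0.4952, 0.0619).

Q = [[-0.3714, -0.8666], [0.5571, -0.4952], [-0.7428, 0.0619]], R = [[5.3852, -3.8996], [0.0000, 1.6713]]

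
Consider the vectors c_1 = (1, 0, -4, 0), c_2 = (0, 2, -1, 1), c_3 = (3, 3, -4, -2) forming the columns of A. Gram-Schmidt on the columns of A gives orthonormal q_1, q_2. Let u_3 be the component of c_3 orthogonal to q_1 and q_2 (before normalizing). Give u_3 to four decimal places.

u_3 = (2.0465, 1.6047, 0.5116, -2.6977)

c_1 = (1, 0, -4, 0); ‖c_1‖ = 4.1231, so q_1 = (0.2425, 0.0000, -0.9701, 0.0000).
q_1·c_2 = 0.2425·0 + 0.0000·2 + (-0.9701)·(-1) + 0.0000·1 = 0.9701.
u_2 = c_2 − 0.9701·q_1 = (-0.2353, 2.0000, -0.0588, 1.0000).
‖u_2‖ = 2.2492, so q_2 = (-0.1046, 0.8892, -0.0262, 0.4446).
q_1·c_3 = 0.2425·3 + 0.0000·3 + (-0.9701)·(-4) + 0.0000·(-2) = 4.6082; q_2·c_3 = (-0.1046)·3 + 0.8892·3 + (-0.0262)·(-4) + 0.4446·(-2) = 1.5692.
u_3 = c_3 − 4.6082·q_1 − 1.5692·q_2 = (2.0465, 1.6047, 0.5116, -2.6977).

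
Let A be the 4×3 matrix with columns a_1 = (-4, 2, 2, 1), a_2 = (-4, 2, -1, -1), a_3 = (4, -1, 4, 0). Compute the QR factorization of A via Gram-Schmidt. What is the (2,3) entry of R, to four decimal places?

a_1 = (-4, 2, 2, 1); ‖a_1‖ = 5.0000, so e_1 = (-0.8000, 0.4000, 0.4000, 0.2000).
e_1·a_2 = (-0.8000)·(-4) + 0.4000·2 + 0.4000·(-1) + 0.2000·(-1) = 3.4000.
u_2 = a_2 − 3.4000·e_1 = (-1.2800, 0.6400, -2.3600, -1.6800).
‖u_2‖ = 3.2311, so e_2 = (-0.3962, 0.1981, -0.7304, -0.5199).
r_{23} = e_2·a_3 = -4.7043.

r_{23} = -4.7043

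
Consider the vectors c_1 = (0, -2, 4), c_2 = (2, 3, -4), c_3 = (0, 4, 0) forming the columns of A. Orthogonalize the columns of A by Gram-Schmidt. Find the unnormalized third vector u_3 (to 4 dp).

u_3 = (-1.3333, 2.6667, 1.3333)

c_1 = (0, -2, 4); ‖c_1‖ = 4.4721, so e_1 = (0.0000, -0.4472, 0.8944).
e_1·c_2 = 0.0000·2 + (-0.4472)·3 + 0.8944·(-4) = -4.9193.
u_2 = c_2 + 4.9193·e_1 = (2.0000, 0.8000, 0.4000).
‖u_2‖ = 2.1909, so e_2 = (0.9129, 0.3651, 0.1826).
e_1·c_3 = 0.0000·0 + (-0.4472)·4 + 0.8944·0 = -1.7889; e_2·c_3 = 0.9129·0 + 0.3651·4 + 0.1826·0 = 1.4606.
u_3 = c_3 + 1.7889·e_1 − 1.4606·e_2 = (-1.3333, 2.6667, 1.3333).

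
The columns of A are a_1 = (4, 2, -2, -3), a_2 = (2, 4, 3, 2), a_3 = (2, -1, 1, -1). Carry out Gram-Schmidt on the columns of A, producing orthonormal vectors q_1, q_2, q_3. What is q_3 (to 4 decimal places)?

q_3 = (0.4874, -0.6140, 0.6001, -0.1595)

q_1 = a_1/‖a_1‖ = (4, 2, -2, -3)/5.7446 = (0.6963, 0.3482, -0.3482, -0.5222).
r_{12} = q_1·a_2 = 0.6963.
u_2 = a_2 − 0.6963·q_1 = (1.5152, 3.7576, 3.2424, 2.3636).
‖u_2‖ = 5.7022, so q_2 = (0.2657, 0.6590, 0.5686, 0.4145).
r_{13} = q_1·a_3 = 1.2185; r_{23} = q_2·a_3 = 0.0266.
u_3 = a_3 − 1.2185·q_1 − 0.0266·q_2 = (1.1445, -1.4418, 1.4091, -0.3747).
‖u_3‖ = 2.3483, so q_3 = (0.4874, -0.6140, 0.6001, -0.1595).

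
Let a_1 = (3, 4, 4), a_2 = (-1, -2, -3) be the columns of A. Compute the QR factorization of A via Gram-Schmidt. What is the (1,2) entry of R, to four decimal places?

r_{12} = -3.5920

a_1 = (3, 4, 4); ‖a_1‖ = 6.4031, so e_1 = (0.4685, 0.6247, 0.6247).
r_{12} = e_1·a_2 = -3.5920.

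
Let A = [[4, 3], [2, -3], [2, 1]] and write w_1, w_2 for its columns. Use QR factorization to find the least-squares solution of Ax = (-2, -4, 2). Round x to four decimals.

x = (-0.7449, 0.7347)

w_1 = (4, 2, 2); ‖w_1‖ = 4.8990, so e_1 = (0.8165, 0.4082, 0.4082).
e_1·w_2 = 0.8165·3 + 0.4082·(-3) + 0.4082·1 = 1.6330.
u_2 = w_2 − 1.6330·e_1 = (1.6667, -3.6667, 0.3333).
‖u_2‖ = 4.0415, so e_2 = (0.4124, -0.9073, 0.0825).
Qᵀb = (-2.4495, 2.9692).
Back-substitute: x_2 = 2.9692/4.0415 = 0.7347.
x_1 = (-2.4495 − 1.6330·0.7347)/4.8990 = -0.7449.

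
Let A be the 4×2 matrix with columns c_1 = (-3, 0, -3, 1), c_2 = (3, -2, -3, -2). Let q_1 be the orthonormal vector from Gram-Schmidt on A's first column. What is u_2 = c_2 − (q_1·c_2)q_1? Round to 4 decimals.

u_2 = (2.6842, -2.0000, -3.3158, -1.8947)

c_1 = (-3, 0, -3, 1); ‖c_1‖ = 4.3589, so q_1 = (-0.6882, 0.0000, -0.6882, 0.2294).
q_1·c_2 = (-0.6882)·3 + 0.0000·(-2) + (-0.6882)·(-3) + 0.2294·(-2) = -0.4588.
u_2 = c_2 + 0.4588·q_1 = (2.6842, -2.0000, -3.3158, -1.8947).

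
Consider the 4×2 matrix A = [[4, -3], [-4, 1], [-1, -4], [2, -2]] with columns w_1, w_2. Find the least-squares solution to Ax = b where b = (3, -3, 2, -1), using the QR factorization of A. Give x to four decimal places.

x = (0.3653, -0.4052)

w_1 = (4, -4, -1, 2); ‖w_1‖ = 6.0828, so e_1 = (0.6576, -0.6576, -0.1644, 0.3288).
e_1·w_2 = 0.6576·(-3) + (-0.6576)·1 + (-0.1644)·(-4) + 0.3288·(-2) = -2.6304.
u_2 = w_2 + 2.6304·e_1 = (-1.2703, -0.7297, -4.4324, -1.1351).
‖u_2‖ = 4.8043, so e_2 = (-0.2644, -0.1519, -0.9226, -0.2363).
Qᵀb = (3.2880, -1.9465).
Back-substitute: x_2 = -1.9465/4.8043 = -0.4052.
x_1 = (3.2880 + 2.6304·(-0.4052))/6.0828 = 0.3653.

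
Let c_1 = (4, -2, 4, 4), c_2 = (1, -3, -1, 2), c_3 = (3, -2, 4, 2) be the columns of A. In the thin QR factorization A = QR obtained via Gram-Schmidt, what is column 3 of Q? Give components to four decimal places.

e_3 = (-0.0637, -0.6079, 0.4265, -0.6667)

e_1 = c_1/‖c_1‖ = (4, -2, 4, 4)/7.2111 = (0.5547, -0.2774, 0.5547, 0.5547).
r_{12} = e_1·c_2 = 1.9415.
u_2 = c_2 − 1.9415·e_1 = (-0.0769, -2.4615, -2.0769, 0.9231).
‖u_2‖ = 3.3512, so e_2 = (-0.0230, -0.7345, -0.6197, 0.2754).
r_{13} = e_1·c_3 = 5.5470; r_{23} = e_2·c_3 = -0.5279.
u_3 = c_3 − 5.5470·e_1 + 0.5279·e_2 = (-0.0890, -0.8493, 0.5959, -0.9315).
‖u_3‖ = 1.3972, so e_3 = (-0.0637, -0.6079, 0.4265, -0.6667).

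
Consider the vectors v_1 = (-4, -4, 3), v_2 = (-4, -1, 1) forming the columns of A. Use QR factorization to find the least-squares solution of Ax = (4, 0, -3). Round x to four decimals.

e_1 = v_1/‖v_1‖ = (-4, -4, 3)/6.4031 = (-0.6247, -0.6247, 0.4685).
r_{12} = e_1·v_2 = 3.5920.
u_2 = v_2 − 3.5920·e_1 = (-1.7561, 1.2439, -0.6829).
‖u_2‖ = 2.2578, so e_2 = (-0.7778, 0.5509, -0.3025).
Qᵀb = (-3.9043, -2.2038).
Back-substitute: x_2 = -2.2038/2.2578 = -0.9761.
x_1 = (-3.9043 − 3.5920·(-0.9761))/6.4031 = -0.0622.

x = (-0.0622, -0.9761)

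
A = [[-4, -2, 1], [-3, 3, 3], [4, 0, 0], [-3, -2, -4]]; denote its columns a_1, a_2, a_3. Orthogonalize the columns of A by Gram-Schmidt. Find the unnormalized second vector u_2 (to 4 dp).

u_2 = (-1.6000, 3.3000, -0.4000, -1.7000)

e_1 = a_1/‖a_1‖ = (-4, -3, 4, -3)/7.0711 = (-0.5657, -0.4243, 0.5657, -0.4243).
r_{12} = e_1·a_2 = 0.7071.
u_2 = a_2 − 0.7071·e_1 = (-1.6000, 3.3000, -0.4000, -1.7000).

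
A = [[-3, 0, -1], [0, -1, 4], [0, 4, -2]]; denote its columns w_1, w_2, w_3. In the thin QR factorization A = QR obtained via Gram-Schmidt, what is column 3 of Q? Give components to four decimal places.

w_1 = (-3, 0, 0); ‖w_1‖ = 3.0000, so e_1 = (-1.0000, 0.0000, 0.0000).
e_1·w_2 = (-1.0000)·0 + 0.0000·(-1) + 0.0000·4 = 0.0000.
u_2 = w_2 + 0.0000·e_1 = (0.0000, -1.0000, 4.0000).
‖u_2‖ = 4.1231, so e_2 = (0.0000, -0.2425, 0.9701).
e_1·w_3 = (-1.0000)·(-1) + 0.0000·4 + 0.0000·(-2) = 1.0000; e_2·w_3 = 0.0000·(-1) + (-0.2425)·4 + 0.9701·(-2) = -2.9104.
u_3 = w_3 − 1.0000·e_1 + 2.9104·e_2 = (0.0000, 3.2941, 0.8235).
‖u_3‖ = 3.3955, so e_3 = (0.0000, 0.9701, 0.2425).

e_3 = (0.0000, 0.9701, 0.2425)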